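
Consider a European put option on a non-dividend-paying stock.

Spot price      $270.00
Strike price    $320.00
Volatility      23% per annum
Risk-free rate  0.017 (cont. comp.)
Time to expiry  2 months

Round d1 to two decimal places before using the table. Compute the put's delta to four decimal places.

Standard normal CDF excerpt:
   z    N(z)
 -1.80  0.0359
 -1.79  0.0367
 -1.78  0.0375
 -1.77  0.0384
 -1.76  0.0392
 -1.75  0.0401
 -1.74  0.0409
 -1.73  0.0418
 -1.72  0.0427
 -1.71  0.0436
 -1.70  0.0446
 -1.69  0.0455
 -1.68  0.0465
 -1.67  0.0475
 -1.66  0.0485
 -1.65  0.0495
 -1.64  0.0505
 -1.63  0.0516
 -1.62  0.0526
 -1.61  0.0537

-0.9582

T = 0.1667;  σ√T = 0.0939
d₁ = [ln(270/320) + (0.017 + 0.23²/2)·0.1667] / 0.0939 = [-0.1699 + 0.0072] / 0.0939 = -1.7323 which rounds to -1.73
N(d₁) = N(-1.73) = 0.0418
Δ_put = N(d₁) − 1 = 0.0418 − 1 = -0.9582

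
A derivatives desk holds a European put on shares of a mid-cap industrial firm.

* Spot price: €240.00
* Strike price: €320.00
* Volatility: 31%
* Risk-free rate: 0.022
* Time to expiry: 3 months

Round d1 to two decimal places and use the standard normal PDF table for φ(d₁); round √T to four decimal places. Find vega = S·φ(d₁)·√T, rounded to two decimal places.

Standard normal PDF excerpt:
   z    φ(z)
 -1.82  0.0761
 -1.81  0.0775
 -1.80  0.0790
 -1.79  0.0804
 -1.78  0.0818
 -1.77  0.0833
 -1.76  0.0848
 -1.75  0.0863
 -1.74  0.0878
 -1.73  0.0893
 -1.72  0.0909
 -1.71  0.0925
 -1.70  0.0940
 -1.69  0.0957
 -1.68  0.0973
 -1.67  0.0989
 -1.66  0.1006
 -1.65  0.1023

σ√T = 0.31·√0.25 = 0.1550
ln(S/K) + (r + σ²/2)T = ln(240/320) + (0.022 + 0.31²/2)·0.25 = -0.2877 + 0.0175 = -0.2702
d₁ = -0.2702 / 0.1550 = -1.7430 → -1.74
√T = √0.25 = 0.5000
φ(d₁) = φ(-1.74) = 0.0878
vega = S·φ(d₁)·√T = 240·0.0878·0.5000 = 10.5360
(Call and put vega coincide under Black-Scholes.)

10.54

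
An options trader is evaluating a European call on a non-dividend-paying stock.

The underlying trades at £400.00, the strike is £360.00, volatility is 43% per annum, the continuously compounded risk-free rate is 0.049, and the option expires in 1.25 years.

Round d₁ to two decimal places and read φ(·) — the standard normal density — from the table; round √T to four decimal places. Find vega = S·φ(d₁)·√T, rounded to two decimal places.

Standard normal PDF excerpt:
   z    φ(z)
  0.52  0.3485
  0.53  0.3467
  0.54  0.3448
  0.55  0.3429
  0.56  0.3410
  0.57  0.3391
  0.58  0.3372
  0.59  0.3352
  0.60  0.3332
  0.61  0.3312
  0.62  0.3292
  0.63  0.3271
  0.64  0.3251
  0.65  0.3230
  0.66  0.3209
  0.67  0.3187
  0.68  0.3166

σ√T = 0.43·√1.25 = 0.4808
d₁ = [ln(400/360) + (0.049 + 0.43²/2)·1.25] / 0.4808 = [0.1054 + 0.1768] / 0.4808 = 0.5869 ⇒ 0.59
√T = √1.25 = 1.1180
φ(d₁) = φ(0.59) = 0.3352
vega = S·φ(d₁)·√T = 400·0.3352·1.1180 = 149.9014
(Vega is the same for a European call and put with the same parameters.)

149.90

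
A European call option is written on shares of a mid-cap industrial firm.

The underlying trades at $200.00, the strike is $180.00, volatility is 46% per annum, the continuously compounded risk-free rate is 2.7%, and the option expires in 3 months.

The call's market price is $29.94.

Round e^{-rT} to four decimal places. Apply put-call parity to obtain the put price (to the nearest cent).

e^(−rT) = e^(−0.027·0.25) = 0.9933
Put-call parity: C − P = S − K·e^(−rT) = 200 − 180·0.9933 = 200 − 178.7940 = 21.2060
P = C − (C − P) = 29.94 − (21.2060) = 8.7340

$8.73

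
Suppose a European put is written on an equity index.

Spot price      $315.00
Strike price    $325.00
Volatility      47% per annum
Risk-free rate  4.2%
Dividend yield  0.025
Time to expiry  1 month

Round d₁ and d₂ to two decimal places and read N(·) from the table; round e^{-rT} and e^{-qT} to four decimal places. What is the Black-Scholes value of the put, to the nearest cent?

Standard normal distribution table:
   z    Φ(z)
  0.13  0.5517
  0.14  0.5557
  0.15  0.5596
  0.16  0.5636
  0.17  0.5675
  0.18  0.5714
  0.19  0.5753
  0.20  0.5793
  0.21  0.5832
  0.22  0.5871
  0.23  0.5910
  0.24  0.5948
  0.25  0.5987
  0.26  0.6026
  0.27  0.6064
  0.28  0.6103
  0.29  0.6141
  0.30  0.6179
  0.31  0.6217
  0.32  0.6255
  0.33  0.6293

$22.98

σ√T = 0.47·√0.08333 = 0.1357
ln(S/K) + (r − q + σ²/2)T = ln(315/325) + (0.042 − 0.025 + 0.47²/2)·0.08333 = -0.0313 + 0.0106 = -0.0206
d₁ = -0.0206 / 0.1357 = -0.1521 ≈ -0.15
d₂ = d₁ − σ√T = -0.1521 − 0.1357 = -0.2877 ≈ -0.29
e^(−qT) = e^(−0.025·0.08333) = 0.9979;  e^(−rT) = e^(−0.042·0.08333) = 0.9965
N(−d₂) = N(0.29) = 0.6141;  N(−d₁) = N(0.15) = 0.5596
P = 325·0.9965·0.6141 − 315·0.9979·0.5596 = 198.8840 − 175.9038 = 22.9801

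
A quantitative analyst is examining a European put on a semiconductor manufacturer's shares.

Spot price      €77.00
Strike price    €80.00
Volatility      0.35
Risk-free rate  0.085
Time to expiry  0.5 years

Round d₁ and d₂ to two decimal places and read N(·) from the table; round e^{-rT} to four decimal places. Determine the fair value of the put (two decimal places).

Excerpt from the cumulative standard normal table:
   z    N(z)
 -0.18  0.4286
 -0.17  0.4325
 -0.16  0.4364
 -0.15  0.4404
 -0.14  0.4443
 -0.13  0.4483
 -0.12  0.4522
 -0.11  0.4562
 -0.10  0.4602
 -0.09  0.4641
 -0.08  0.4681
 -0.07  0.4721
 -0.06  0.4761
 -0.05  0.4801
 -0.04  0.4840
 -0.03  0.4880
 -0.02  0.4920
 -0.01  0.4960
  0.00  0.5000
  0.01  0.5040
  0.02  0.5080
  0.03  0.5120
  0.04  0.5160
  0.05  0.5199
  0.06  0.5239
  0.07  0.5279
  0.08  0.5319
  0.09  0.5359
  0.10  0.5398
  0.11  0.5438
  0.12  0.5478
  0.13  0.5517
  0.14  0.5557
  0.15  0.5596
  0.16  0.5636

σ√T = 0.35·√0.5 = 0.2475
d₁ = [ln(77/80) + (0.085 + 0.35²/2)·0.5] / 0.2475 = [-0.0382 + 0.0731] / 0.2475 = 0.1410 → 0.14
d₂ = d₁ − σ√T = 0.1410 − 0.2475 = -0.1065 → -0.11
e^(−rT) = e^(−0.085·0.5) = 0.9584
P = 80·0.9584·N(0.11) − 77·N(-0.14) = 80·0.9584·0.5438 − 77·0.4443 = 41.6942 − 34.2111 = 7.4831

€7.48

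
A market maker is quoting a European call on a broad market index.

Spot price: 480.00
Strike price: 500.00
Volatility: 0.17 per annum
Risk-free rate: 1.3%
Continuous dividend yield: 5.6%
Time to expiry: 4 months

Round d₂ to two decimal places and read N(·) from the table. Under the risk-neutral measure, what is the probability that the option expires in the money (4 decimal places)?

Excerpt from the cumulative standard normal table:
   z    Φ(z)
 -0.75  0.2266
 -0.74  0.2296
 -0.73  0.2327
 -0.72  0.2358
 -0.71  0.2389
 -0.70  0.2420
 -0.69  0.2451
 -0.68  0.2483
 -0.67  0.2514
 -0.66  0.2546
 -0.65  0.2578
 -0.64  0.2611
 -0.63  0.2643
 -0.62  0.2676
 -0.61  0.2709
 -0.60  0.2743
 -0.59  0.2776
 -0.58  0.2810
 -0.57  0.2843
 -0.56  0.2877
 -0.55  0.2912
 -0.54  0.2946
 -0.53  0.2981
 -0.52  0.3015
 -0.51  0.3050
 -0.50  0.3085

0.2709

σ√T = 0.17 × 0.5774 = 0.0981
d₁ = [ln(480/500) + (0.013 − 0.056 + ½·0.17²)·0.3333] / (σ√T) = (-0.0408 − 0.0095) / 0.0981 = -0.5129 ≈ -0.51
d₂ = -0.5129 − 0.0981 = -0.6110 ≈ -0.61
Risk-neutral Pr[S_T > K] = N(d₂) = N(-0.61) = 0.2709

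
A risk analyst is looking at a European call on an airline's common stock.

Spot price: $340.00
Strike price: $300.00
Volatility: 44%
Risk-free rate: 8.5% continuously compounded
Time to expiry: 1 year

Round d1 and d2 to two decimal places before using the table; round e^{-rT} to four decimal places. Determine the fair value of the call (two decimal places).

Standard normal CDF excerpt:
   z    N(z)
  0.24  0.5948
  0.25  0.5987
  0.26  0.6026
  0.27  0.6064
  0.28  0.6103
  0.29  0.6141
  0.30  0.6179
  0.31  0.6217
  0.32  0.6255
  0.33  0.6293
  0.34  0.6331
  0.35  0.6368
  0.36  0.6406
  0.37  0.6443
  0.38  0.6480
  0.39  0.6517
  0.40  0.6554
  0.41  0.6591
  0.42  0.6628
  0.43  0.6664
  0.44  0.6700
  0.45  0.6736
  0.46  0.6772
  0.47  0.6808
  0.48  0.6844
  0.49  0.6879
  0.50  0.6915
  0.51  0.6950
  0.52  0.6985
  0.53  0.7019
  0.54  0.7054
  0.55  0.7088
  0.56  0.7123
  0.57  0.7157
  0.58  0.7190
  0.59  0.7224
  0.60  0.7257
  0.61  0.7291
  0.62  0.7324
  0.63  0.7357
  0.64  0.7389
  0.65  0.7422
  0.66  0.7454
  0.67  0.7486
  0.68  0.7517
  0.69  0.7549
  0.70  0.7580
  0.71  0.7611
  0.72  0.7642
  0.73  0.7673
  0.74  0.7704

$91.67

σ√T = 0.44 × 1.0000 = 0.4400
d₁ = [ln(340/300) + (0.085 + ½·0.44²)·1] / (σ√T) = (0.1252 + 0.1818) / 0.4400 = 0.6976 which rounds to 0.70
d₂ = 0.6976 − 0.4400 = 0.2576 which rounds to 0.26
exp(−rT) = exp(−0.085·1) = 0.9185
N(d₁) = N(0.70) = 0.7580;  N(d₂) = N(0.26) = 0.6026
C = 340·0.7580 − 300·0.9185·0.6026 = 257.7200 − 166.0464 = 91.6736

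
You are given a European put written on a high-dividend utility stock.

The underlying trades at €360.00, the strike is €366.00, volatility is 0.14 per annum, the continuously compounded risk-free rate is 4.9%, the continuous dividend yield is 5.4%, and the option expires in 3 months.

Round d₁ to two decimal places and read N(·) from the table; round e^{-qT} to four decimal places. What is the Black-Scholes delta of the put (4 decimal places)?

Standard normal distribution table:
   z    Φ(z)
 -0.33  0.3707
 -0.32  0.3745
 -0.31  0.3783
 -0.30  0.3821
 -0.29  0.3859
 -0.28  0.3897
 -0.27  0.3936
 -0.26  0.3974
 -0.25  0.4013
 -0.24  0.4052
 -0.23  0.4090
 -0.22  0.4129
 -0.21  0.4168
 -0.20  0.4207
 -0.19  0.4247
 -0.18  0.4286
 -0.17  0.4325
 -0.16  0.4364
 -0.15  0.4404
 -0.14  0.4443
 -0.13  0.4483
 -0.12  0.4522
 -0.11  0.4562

-0.5792

σ√T = 0.14·√0.25 = 0.0700
d₁ = [ln(360/366) + (0.049 − 0.054 + 0.14²/2)·0.25] / 0.0700 = [-0.0165 + 0.0012] / 0.0700 = -0.2190 which rounds to -0.22
N(d₁) = N(-0.22) = 0.4129
Δ_put = exp(−qT)·(N(d₁) − 1) = 0.9866·(0.4129 − 1) = -0.5792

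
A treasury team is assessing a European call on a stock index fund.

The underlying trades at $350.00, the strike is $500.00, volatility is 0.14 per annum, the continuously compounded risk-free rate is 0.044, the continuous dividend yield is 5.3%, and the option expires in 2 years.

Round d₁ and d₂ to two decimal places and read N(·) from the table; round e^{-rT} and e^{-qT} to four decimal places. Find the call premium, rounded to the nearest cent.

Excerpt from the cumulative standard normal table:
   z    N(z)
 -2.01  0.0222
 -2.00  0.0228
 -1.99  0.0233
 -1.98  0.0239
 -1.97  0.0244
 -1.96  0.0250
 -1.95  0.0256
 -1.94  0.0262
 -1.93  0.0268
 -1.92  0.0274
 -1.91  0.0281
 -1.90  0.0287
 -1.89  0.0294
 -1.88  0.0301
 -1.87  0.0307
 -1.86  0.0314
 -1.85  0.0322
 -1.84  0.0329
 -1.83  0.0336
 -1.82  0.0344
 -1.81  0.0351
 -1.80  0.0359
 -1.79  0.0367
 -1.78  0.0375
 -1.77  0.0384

$0.88

T = 2;  σ√T = 0.1980
ln(S/K) + (r − q + σ²/2)T = ln(350/500) + (0.044 − 0.053 + 0.14²/2)·2 = -0.3567 + 0.0016 = -0.3551
d₁ = -0.3551 / 0.1980 = -1.7934 which rounds to -1.79
d₂ = d₁ − σ√T = -1.7934 − 0.1980 = -1.9914 which rounds to -1.99
exp(−qT) = exp(−0.053·2) = 0.8994;  exp(−rT) = exp(−0.044·2) = 0.9158
N(d₁) = N(-1.79) = 0.0367;  N(d₂) = N(-1.99) = 0.0233
C = 350·0.8994·0.0367 − 500·0.9158·0.0233 = 11.5528 − 10.6691 = 0.8837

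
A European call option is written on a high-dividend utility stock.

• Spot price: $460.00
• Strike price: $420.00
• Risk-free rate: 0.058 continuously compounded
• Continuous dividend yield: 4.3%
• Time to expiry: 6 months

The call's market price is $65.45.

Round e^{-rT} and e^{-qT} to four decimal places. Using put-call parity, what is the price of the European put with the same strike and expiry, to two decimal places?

exp(−qT) = exp(−0.043·0.5) = 0.9787;  exp(−rT) = exp(−0.058·0.5) = 0.9714
Put-call parity: C − P = S·e^(−qT) − K·e^(−rT) = 460·0.9787 − 420·0.9714 = 450.2020 − 407.9880 = 42.2140
P = C − (C − P) = 65.45 − (42.2140) = 23.2360

$23.24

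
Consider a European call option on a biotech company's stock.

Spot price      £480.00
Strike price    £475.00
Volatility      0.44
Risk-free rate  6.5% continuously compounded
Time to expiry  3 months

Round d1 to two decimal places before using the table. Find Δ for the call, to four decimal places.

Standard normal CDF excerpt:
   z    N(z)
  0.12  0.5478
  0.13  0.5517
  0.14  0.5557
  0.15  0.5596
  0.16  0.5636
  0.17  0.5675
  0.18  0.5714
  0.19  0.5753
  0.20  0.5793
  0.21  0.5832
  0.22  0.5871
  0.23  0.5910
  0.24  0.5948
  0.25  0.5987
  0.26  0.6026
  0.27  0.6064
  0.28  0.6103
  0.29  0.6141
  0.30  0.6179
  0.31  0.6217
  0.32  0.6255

σ√T = 0.44·√0.25 = 0.2200
d₁ = [ln(480/475) + (0.065 + 0.44²/2)·0.25] / 0.2200 = [0.0105 + 0.0404] / 0.2200 = 0.2315 which rounds to 0.23
N(d₁) = N(0.23) = 0.5910
Δ_call = N(d₁) = 0.5910

0.5910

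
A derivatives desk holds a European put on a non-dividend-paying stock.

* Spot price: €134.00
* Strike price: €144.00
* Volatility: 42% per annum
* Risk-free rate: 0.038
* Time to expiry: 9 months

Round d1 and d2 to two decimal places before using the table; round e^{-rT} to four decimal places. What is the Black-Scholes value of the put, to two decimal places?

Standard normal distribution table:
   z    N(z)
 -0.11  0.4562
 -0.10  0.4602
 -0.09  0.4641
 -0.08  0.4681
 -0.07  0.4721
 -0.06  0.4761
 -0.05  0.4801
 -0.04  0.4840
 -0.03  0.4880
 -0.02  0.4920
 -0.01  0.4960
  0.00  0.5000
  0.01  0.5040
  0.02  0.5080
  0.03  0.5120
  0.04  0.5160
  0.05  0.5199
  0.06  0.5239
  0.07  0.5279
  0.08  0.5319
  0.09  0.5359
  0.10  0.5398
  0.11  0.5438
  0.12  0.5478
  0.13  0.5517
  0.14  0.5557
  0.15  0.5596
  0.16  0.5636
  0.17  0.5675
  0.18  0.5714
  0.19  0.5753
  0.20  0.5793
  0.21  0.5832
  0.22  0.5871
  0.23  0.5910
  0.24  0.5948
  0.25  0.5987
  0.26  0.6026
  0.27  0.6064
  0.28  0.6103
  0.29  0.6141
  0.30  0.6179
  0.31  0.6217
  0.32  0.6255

σ√T = 0.42·√0.75 = 0.3637
d₁ = [ln(134/144) + (0.038 + 0.42²/2)·0.75] / 0.3637 = [-0.0720 + 0.0946] / 0.3637 = 0.0623 which rounds to 0.06
d₂ = d₁ − σ√T = 0.0623 − 0.3637 = -0.3014 which rounds to -0.30
exp(−rT) = exp(−0.038·0.75) = 0.9719
P = 144·0.9719·N(0.30) − 134·N(-0.06) = 144·0.9719·0.6179 − 134·0.4761 = 86.4773 − 63.7974 = 22.6799

€22.68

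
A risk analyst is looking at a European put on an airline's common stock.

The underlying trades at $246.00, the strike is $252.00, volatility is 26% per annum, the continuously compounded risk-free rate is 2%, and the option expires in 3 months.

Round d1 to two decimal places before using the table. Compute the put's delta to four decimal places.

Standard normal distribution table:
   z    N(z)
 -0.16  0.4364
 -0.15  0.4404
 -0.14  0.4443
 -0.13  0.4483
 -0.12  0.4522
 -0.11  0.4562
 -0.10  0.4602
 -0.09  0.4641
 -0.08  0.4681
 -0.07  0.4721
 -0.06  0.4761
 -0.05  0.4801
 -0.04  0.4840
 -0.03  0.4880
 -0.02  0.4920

-0.5319

σ√T = 0.26·√0.25 = 0.1300
d₁ = [ln(246/252) + (0.02 + 0.26²/2)·0.25] / 0.1300 = [-0.0241 + 0.0135] / 0.1300 = -0.0819 ≈ -0.08
N(d₁) = N(-0.08) = 0.4681
Δ_put = N(d₁) − 1 = 0.4681 − 1 = -0.5319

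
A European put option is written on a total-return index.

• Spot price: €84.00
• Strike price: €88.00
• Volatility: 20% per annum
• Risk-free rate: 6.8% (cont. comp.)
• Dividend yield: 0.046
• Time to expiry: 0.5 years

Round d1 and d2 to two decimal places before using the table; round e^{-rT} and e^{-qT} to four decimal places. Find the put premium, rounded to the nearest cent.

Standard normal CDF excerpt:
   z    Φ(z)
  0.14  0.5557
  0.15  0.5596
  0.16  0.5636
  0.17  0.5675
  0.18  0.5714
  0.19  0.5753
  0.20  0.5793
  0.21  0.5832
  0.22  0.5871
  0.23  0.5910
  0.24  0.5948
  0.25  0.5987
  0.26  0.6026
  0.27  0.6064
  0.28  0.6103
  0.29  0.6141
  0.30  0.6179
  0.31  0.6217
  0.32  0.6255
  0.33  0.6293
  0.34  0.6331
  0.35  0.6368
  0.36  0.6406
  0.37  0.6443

σ√T = 0.2·√0.5 = 0.1414
ln(S/K) + (r − q + σ²/2)T = ln(84/88) + (0.068 − 0.046 + 0.2²/2)·0.5 = -0.0465 + 0.0210 = -0.0255
d₁ = -0.0255 / 0.1414 = -0.1805 ≈ -0.18
d₂ = d₁ − σ√T = -0.1805 − 0.1414 = -0.3219 ≈ -0.32
e^(−qT) = e^(−0.046·0.5) = 0.9773;  e^(−rT) = e^(−0.068·0.5) = 0.9666
N(−d₂) = N(0.32) = 0.6255;  N(−d₁) = N(0.18) = 0.5714
P = 88·0.9666·0.6255 − 84·0.9773·0.5714 = 53.2055 − 46.9081 = 6.2975

€6.30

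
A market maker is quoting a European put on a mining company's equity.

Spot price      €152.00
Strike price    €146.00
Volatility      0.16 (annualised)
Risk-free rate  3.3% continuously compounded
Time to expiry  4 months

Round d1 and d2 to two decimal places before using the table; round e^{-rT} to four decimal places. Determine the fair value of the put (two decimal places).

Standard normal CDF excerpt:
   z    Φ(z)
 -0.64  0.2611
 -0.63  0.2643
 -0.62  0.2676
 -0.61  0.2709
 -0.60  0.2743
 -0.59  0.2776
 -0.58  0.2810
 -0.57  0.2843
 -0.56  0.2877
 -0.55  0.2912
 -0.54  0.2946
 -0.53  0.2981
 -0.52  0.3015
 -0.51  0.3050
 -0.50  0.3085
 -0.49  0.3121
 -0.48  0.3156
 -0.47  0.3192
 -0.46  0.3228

σ√T = 0.16·√0.3333 = 0.0924
ln(S/K) + (r + σ²/2)T = ln(152/146) + (0.033 + 0.16²/2)·0.3333 = 0.0403 + 0.0153 = 0.0555
d₁ = 0.0555 / 0.0924 = 0.6012 → 0.60
d₂ = d₁ − σ√T = 0.6012 − 0.0924 = 0.5089 → 0.51
e^(−rT) = e^(−0.033·0.3333) = 0.9891
P = 146·0.9891·N(-0.51) − 152·N(-0.60) = 146·0.9891·0.3050 − 152·0.2743 = 44.0446 − 41.6936 = 2.3510

€2.35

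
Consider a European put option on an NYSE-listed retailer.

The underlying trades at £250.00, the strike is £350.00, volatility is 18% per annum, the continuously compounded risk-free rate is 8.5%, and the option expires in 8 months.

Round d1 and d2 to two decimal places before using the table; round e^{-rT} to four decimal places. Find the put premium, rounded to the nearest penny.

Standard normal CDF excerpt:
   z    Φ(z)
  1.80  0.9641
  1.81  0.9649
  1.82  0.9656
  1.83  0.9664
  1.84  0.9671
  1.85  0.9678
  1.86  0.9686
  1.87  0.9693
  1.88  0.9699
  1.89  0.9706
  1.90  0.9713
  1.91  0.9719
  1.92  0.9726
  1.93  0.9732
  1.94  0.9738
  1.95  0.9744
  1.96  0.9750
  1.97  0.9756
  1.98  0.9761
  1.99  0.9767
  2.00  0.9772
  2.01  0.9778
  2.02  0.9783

σ√T = 0.18·√0.6667 = 0.1470
d₁ = [ln(250/350) + (0.085 + 0.18²/2)·0.6667] / 0.1470 = [-0.3365 + 0.0675] / 0.1470 = -1.8304 ⇒ -1.83
d₂ = d₁ − σ√T = -1.8304 − 0.1470 = -1.9773 ⇒ -1.98
e^(−rT) = e^(−0.085·0.6667) = 0.9449
P = 350·0.9449·N(1.98) − 250·N(1.83) = 350·0.9449·0.9761 − 250·0.9664 = 322.8109 − 241.6000 = 81.2109

£81.21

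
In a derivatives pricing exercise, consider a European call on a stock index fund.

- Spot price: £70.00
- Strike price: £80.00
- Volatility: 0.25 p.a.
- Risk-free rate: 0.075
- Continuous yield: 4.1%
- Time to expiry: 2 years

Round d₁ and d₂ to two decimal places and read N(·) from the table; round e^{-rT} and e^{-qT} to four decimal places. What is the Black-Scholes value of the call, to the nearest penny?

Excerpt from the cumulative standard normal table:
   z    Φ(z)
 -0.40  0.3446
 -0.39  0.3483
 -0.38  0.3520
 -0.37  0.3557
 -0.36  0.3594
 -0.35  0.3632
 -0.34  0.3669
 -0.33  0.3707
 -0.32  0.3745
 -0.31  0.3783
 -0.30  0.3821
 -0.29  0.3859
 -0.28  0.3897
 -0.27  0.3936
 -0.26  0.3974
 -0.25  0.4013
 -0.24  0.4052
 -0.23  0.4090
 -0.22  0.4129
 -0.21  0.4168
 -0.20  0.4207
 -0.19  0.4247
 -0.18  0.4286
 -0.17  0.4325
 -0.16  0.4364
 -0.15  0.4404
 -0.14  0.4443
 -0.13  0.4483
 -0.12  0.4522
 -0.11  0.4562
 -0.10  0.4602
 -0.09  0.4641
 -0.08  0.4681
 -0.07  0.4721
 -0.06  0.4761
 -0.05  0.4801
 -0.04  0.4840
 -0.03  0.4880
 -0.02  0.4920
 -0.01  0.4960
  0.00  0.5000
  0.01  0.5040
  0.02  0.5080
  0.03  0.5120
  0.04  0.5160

£7.24

σ√T = 0.25·√2 = 0.3536
ln(S/K) + (r − q + σ²/2)T = ln(70/80) + (0.075 − 0.041 + 0.25²/2)·2 = -0.1335 + 0.1305 = -0.0030
d₁ = -0.0030 / 0.3536 = -0.0086 which rounds to -0.01
d₂ = d₁ − σ√T = -0.0086 − 0.3536 = -0.3621 which rounds to -0.36
exp(−qT) = exp(−0.041·2) = 0.9213;  exp(−rT) = exp(−0.075·2) = 0.8607
N(d₁) = N(-0.01) = 0.4960;  N(d₂) = N(-0.36) = 0.3594
C = 70·0.9213·0.4960 − 80·0.8607·0.3594 = 31.9875 − 24.7468 = 7.2407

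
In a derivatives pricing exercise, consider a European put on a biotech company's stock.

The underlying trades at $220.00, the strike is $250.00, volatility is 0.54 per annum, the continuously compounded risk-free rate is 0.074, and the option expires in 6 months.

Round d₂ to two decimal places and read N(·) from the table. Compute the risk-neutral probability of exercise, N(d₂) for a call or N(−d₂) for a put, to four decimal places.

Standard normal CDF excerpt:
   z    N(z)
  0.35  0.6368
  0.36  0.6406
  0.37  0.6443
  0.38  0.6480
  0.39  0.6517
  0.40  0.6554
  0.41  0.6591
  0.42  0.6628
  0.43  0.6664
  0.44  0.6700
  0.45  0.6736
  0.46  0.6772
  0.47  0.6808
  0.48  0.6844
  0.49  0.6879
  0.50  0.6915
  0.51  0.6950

0.6664

T = 0.5;  σ√T = 0.3818
d₁ = [ln(220/250) + (0.074 + 0.54²/2)·0.5] / 0.3818 = [-0.1278 + 0.1099] / 0.3818 = -0.0470 ⇒ -0.05
d₂ = d₁ − σ√T = -0.0470 − 0.3818 = -0.4288 ⇒ -0.43
Risk-neutral Pr[S_T < K] = N(−d₂) = N(0.43) = 0.6664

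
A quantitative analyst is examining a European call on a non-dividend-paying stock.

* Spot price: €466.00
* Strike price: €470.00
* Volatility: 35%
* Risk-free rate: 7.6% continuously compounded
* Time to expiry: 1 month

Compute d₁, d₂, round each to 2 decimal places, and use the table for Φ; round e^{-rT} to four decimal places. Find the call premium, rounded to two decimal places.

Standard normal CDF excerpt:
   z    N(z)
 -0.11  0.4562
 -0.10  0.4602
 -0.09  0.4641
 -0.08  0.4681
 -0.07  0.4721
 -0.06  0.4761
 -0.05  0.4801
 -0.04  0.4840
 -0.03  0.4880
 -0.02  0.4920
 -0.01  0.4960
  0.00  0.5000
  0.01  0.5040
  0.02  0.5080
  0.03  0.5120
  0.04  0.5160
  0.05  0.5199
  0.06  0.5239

€18.10

σ√T = 0.35·√0.08333 = 0.1010
ln(S/K) + (r + σ²/2)T = ln(466/470) + (0.076 + 0.35²/2)·0.08333 = -0.0085 + 0.0114 = 0.0029
d₁ = 0.0029 / 0.1010 = 0.0286 → 0.03
d₂ = d₁ − σ√T = 0.0286 − 0.1010 = -0.0724 → -0.07
exp(−rT) = exp(−0.076·0.08333) = 0.9937
C = 466·N(0.03) − 470·0.9937·N(-0.07) = 466·0.5120 − 470·0.9937·0.4721 = 238.5920 − 220.4891 = 18.1029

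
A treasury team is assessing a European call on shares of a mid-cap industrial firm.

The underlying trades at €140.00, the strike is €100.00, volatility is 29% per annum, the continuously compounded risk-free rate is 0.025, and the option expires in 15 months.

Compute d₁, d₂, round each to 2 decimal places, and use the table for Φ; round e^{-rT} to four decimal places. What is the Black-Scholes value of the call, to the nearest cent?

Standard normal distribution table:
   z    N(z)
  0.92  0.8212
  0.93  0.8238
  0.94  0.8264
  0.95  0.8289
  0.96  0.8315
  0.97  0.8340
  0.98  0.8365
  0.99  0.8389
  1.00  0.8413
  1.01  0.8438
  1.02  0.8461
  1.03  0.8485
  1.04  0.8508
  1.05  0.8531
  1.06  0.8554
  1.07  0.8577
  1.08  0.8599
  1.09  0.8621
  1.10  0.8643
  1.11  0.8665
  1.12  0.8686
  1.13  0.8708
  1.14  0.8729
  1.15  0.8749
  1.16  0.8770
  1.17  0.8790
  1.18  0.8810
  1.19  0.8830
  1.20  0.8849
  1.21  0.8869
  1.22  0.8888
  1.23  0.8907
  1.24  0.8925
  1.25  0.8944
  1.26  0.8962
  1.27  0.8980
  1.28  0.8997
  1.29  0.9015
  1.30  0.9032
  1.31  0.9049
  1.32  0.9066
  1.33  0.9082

€45.62

σ√T = 0.29 × 1.1180 = 0.3242
ln(S/K) + (r + σ²/2)T = ln(140/100) + (0.025 + 0.29²/2)·1.25 = 0.3365 + 0.0838 = 0.4203
d₁ = 0.4203 / 0.3242 = 1.2963 ⇒ 1.30
d₂ = d₁ − σ√T = 1.2963 − 0.3242 = 0.9720 ⇒ 0.97
e^(−rT) = e^(−0.025·1.25) = 0.9692
C = 140·N(1.30) − 100·0.9692·N(0.97) = 140·0.9032 − 100·0.9692·0.8340 = 126.4480 − 80.8313 = 45.6167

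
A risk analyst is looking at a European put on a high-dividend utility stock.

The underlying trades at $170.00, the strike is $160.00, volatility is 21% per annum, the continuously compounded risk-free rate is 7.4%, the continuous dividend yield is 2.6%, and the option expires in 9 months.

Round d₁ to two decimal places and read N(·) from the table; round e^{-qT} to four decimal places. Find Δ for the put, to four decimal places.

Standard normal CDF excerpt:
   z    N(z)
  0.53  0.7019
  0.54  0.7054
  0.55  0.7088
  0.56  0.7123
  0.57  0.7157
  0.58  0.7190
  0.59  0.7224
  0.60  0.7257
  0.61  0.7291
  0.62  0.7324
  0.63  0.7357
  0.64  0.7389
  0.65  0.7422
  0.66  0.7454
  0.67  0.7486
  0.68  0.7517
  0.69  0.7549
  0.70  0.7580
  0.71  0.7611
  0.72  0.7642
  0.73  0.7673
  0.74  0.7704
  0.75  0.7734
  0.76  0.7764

-0.2624

σ√T = 0.21·√0.75 = 0.1819
d₁ = [ln(170/160) + (0.074 − 0.026 + 0.21²/2)·0.75] / 0.1819 = [0.0606 + 0.0525] / 0.1819 = 0.6222 which rounds to 0.62
N(d₁) = N(0.62) = 0.7324
Δ_put = e^(−qT)·(N(d₁) − 1) = 0.9807·(0.7324 − 1) = -0.2624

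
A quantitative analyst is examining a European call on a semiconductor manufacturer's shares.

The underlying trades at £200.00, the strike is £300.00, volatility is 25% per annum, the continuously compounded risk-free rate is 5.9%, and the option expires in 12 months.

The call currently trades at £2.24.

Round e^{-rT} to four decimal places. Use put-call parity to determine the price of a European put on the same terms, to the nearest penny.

e^(−rT) = e^(−0.059·1) = 0.9427
Put-call parity: C − P = S − K·e^(−rT) = 200 − 300·0.9427 = 200 − 282.8100 = -82.8100
P = C − (C − P) = 2.24 − (-82.8100) = 85.0500

£85.05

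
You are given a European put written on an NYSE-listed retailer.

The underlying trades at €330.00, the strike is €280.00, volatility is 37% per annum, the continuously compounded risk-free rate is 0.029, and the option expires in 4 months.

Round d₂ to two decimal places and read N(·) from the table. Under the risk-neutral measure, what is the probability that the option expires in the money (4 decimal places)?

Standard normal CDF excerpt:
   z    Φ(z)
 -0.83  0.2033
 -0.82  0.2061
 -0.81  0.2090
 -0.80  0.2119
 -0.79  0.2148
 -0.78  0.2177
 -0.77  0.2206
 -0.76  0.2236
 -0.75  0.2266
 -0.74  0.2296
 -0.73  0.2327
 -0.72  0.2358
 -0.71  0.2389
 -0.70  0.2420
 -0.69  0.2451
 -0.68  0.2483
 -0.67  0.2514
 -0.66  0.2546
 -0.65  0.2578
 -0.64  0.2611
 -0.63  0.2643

σ√T = 0.37·√0.3333 = 0.2136
d₁ = [ln(330/280) + (0.029 + 0.37²/2)·0.3333] / 0.2136 = [0.1643 + 0.0325] / 0.2136 = 0.9212 ⇒ 0.92
d₂ = d₁ − σ√T = 0.9212 − 0.2136 = 0.7076 ⇒ 0.71
Pr(exercise) under Q = N(−d₂) = N(-0.71) = 0.2389

0.2389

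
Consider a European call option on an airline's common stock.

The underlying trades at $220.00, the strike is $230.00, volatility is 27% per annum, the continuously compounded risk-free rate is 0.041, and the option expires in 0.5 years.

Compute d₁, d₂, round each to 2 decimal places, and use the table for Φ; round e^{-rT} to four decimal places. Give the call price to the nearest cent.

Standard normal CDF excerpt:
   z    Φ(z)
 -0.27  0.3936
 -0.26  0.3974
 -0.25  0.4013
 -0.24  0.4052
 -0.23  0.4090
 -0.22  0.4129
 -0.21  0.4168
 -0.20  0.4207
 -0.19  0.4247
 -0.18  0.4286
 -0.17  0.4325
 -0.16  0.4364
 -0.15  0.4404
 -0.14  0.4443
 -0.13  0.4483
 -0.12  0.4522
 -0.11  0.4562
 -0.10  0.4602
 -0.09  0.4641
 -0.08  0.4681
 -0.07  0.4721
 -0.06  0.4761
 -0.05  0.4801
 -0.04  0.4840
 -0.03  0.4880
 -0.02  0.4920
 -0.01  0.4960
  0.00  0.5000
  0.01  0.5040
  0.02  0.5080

T = 0.5;  σ√T = 0.1909
d₁ = [ln(220/230) + (0.041 + 0.27²/2)·0.5] / 0.1909 = [-0.0445 + 0.0387] / 0.1909 = -0.0300 ≈ -0.03
d₂ = d₁ − σ√T = -0.0300 − 0.1909 = -0.2209 ≈ -0.22
e^(−rT) = e^(−0.041·0.5) = 0.9797
C = 220·N(-0.03) − 230·0.9797·N(-0.22) = 220·0.4880 − 230·0.9797·0.4129 = 107.3600 − 93.0392 = 14.3208

$14.32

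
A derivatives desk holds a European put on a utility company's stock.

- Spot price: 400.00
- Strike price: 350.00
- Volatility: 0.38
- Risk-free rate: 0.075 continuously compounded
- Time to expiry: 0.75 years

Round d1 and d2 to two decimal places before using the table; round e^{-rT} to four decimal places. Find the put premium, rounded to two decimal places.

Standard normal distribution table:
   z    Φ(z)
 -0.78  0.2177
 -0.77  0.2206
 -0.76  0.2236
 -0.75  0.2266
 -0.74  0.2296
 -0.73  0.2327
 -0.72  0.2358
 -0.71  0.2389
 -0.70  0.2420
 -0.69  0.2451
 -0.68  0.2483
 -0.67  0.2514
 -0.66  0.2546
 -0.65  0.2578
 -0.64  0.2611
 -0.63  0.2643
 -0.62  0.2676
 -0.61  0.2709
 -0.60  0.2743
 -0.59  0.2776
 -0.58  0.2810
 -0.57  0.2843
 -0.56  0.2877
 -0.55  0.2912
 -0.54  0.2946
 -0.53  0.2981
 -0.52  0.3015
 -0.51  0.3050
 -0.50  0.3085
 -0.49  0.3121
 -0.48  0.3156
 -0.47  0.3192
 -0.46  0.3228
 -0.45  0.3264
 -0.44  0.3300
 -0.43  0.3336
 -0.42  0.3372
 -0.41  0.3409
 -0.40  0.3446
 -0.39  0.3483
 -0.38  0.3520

20.95

σ√T = 0.38 × 0.8660 = 0.3291
d₁ = [ln(400/350) + (0.075 + ½·0.38²)·0.75] / (σ√T) = (0.1335 + 0.1104) / 0.3291 = 0.7412 ⇒ 0.74
d₂ = 0.7412 − 0.3291 = 0.4121 ⇒ 0.41
e^(−rT) = e^(−0.075·0.75) = 0.9453
P = 350·0.9453·N(-0.41) − 400·N(-0.74) = 350·0.9453·0.3409 − 400·0.2296 = 112.7885 − 91.8400 = 20.9485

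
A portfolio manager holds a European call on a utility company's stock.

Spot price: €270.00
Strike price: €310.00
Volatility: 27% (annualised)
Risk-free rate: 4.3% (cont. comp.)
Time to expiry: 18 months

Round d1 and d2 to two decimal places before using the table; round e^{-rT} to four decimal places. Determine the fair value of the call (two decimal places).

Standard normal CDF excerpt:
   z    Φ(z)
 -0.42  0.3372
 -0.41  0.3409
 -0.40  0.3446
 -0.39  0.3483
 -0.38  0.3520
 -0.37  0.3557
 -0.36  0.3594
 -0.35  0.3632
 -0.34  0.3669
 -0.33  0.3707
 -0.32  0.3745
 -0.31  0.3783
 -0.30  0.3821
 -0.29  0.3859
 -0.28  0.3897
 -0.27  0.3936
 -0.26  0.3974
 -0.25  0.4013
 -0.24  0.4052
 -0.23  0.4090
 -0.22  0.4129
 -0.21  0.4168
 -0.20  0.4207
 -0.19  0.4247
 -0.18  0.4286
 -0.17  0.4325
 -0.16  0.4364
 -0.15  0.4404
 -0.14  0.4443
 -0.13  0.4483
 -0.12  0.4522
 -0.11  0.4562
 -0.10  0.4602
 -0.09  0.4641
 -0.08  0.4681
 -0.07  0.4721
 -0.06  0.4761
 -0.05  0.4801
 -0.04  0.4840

€27.32

T = 1.5;  σ√T = 0.3307
d₁ = [ln(270/310) + (0.043 + ½·0.27²)·1.5] / (σ√T) = (-0.1382 + 0.1192) / 0.3307 = -0.0574 → -0.06
d₂ = -0.0574 − 0.3307 = -0.3881 → -0.39
e^(−rT) = e^(−0.043·1.5) = 0.9375
N(d₁) = N(-0.06) = 0.4761;  N(d₂) = N(-0.39) = 0.3483
C = 270·0.4761 − 310·0.9375·0.3483 = 128.5470 − 101.2247 = 27.3223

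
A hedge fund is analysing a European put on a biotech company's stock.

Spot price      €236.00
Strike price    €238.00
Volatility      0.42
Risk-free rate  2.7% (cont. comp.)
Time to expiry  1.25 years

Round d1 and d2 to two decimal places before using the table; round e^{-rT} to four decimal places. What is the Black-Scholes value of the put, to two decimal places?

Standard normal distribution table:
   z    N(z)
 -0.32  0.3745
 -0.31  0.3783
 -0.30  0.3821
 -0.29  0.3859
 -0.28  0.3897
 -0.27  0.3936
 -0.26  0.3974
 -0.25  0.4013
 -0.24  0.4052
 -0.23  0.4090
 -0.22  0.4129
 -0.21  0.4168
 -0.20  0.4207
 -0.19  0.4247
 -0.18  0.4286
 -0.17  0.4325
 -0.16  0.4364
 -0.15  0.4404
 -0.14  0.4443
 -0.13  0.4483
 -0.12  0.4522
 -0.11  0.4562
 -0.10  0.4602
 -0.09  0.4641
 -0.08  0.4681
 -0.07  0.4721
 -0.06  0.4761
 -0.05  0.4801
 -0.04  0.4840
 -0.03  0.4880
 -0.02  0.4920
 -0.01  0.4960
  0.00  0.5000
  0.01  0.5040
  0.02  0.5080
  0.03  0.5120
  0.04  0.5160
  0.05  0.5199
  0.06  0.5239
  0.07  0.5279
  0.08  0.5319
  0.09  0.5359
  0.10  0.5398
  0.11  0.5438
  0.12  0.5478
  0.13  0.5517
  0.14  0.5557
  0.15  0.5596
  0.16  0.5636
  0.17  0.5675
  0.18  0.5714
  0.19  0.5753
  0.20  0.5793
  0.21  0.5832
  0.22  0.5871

€40.41

σ√T = 0.42·√1.25 = 0.4696
d₁ = [ln(236/238) + (0.027 + ½·0.42²)·1.25] / (σ√T) = (-0.0084 + 0.1440) / 0.4696 = 0.2887 ⇒ 0.29
d₂ = 0.2887 − 0.4696 = -0.1809 ⇒ -0.18
exp(−rT) = exp(−0.027·1.25) = 0.9668
N(−d₂) = N(0.18) = 0.5714;  N(−d₁) = N(-0.29) = 0.3859
P = 238·0.9668·0.5714 − 236·0.3859 = 131.4782 − 91.0724 = 40.4058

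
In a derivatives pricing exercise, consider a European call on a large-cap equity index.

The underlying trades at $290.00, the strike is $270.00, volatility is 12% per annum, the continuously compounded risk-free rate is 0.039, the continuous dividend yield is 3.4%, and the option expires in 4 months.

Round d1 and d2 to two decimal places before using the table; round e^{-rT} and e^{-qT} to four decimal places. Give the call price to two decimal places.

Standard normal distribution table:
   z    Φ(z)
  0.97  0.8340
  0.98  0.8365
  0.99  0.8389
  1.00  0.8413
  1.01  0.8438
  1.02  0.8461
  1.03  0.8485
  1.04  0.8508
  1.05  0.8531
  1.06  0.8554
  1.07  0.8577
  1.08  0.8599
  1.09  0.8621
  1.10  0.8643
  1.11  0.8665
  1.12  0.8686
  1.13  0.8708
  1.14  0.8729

σ√T = 0.12·√0.3333 = 0.0693
d₁ = [ln(290/270) + (0.039 − 0.034 + ½·0.12²)·0.3333] / (σ√T) = (0.0715 + 0.0041) / 0.0693 = 1.0901 ≈ 1.09
d₂ = 1.0901 − 0.0693 = 1.0208 ≈ 1.02
e^(−qT) = e^(−0.034·0.3333) = 0.9887;  e^(−rT) = e^(−0.039·0.3333) = 0.9871
N(d₁) = N(1.09) = 0.8621;  N(d₂) = N(1.02) = 0.8461
C = 290·0.9887·0.8621 − 270·0.9871·0.8461 = 247.1839 − 225.5000 = 21.6839

$21.68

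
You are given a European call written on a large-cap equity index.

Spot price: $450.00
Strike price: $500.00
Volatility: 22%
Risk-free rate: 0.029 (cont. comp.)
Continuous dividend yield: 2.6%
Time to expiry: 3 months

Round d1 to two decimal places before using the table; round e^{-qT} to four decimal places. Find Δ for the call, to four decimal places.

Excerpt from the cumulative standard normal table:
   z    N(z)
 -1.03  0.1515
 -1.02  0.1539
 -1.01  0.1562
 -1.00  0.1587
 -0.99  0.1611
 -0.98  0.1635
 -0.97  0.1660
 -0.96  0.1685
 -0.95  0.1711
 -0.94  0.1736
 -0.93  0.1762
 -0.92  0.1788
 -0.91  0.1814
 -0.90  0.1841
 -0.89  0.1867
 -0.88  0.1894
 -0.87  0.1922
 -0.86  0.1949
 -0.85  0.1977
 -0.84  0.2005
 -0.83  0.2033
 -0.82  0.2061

0.1829

σ√T = 0.22·√0.25 = 0.1100
d₁ = [ln(450/500) + (0.029 − 0.026 + 0.22²/2)·0.25] / 0.1100 = [-0.1054 + 0.0068] / 0.1100 = -0.8960 which rounds to -0.90
N(d₁) = N(-0.90) = 0.1841
Δ_call = e^(−qT)·N(d₁) = 0.9935·0.1841 = 0.1829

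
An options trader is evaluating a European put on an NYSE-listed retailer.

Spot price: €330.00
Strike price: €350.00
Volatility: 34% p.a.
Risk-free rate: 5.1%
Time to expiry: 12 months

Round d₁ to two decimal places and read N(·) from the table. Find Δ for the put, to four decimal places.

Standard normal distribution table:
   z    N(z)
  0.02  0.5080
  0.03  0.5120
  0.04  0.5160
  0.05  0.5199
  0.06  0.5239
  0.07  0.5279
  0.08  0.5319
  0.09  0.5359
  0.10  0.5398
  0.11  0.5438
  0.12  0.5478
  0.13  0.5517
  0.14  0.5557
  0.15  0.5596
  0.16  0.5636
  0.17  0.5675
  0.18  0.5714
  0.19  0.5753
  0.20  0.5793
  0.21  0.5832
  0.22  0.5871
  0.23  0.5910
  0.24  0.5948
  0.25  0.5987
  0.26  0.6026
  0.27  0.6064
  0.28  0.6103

T = 1;  σ√T = 0.3400
d₁ = [ln(330/350) + (0.051 + ½·0.34²)·1] / (σ√T) = (-0.0588 + 0.1088) / 0.3400 = 0.1469 ⇒ 0.15
N(d₁) = N(0.15) = 0.5596
Δ_put = N(d₁) − 1 = 0.5596 − 1 = -0.4404

-0.4404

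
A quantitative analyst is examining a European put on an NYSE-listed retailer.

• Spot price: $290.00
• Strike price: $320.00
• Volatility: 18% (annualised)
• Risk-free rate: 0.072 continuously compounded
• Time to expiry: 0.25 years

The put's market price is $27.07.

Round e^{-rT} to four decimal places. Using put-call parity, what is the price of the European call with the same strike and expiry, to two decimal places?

$2.77

e^(−rT) = e^(−0.072·0.25) = 0.9822
Put-call parity: C − P = S − K·e^(−rT) = 290 − 320·0.9822 = 290 − 314.3040 = -24.3040
C = P + (C − P) = 27.07 + (-24.3040) = 2.7660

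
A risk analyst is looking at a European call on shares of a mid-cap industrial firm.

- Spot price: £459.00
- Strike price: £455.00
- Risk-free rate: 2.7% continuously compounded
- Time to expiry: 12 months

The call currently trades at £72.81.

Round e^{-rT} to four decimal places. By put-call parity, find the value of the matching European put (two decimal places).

£56.71

exp(−rT) = exp(−0.027·1) = 0.9734
Put-call parity: C − P = S − K·e^(−rT) = 459 − 455·0.9734 = 459 − 442.8970 = 16.1030
P = C − (C − P) = 72.81 − (16.1030) = 56.7070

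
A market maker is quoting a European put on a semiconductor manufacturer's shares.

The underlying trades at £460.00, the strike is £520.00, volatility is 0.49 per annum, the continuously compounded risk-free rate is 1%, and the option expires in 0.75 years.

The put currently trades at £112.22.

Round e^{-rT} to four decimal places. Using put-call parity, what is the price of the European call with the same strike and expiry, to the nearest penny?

e^(−rT) = e^(−0.01·0.75) = 0.9925
Put-call parity: C − P = S − K·e^(−rT) = 460 − 520·0.9925 = 460 − 516.1000 = -56.1000
C = P + (C − P) = 112.22 + (-56.1000) = 56.1200

£56.12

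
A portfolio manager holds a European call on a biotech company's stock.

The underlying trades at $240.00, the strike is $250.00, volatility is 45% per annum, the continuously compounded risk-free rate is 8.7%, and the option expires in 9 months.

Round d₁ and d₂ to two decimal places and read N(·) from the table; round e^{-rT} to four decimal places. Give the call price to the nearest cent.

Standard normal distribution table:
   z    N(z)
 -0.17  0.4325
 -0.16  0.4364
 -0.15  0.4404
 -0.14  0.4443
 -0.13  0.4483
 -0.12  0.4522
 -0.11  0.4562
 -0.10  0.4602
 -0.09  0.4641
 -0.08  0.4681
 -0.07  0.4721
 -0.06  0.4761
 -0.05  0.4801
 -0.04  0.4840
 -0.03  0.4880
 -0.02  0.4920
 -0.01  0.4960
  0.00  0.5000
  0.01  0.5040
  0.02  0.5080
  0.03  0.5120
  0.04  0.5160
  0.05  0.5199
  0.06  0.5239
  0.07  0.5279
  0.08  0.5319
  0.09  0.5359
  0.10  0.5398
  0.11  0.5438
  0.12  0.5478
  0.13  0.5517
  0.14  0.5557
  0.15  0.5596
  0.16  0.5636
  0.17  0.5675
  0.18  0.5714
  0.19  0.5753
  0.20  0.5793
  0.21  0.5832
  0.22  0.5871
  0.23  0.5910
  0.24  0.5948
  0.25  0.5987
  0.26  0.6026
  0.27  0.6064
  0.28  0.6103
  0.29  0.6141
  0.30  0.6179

σ√T = 0.45 × 0.8660 = 0.3897
d₁ = [ln(240/250) + (0.087 + 0.45²/2)·0.75] / 0.3897 = [-0.0408 + 0.1412] / 0.3897 = 0.2575 which rounds to 0.26
d₂ = d₁ − σ√T = 0.2575 − 0.3897 = -0.1322 which rounds to -0.13
e^(−rT) = e^(−0.087·0.75) = 0.9368
C = 240·N(0.26) − 250·0.9368·N(-0.13) = 240·0.6026 − 250·0.9368·0.4483 = 144.6240 − 104.9919 = 39.6321

$39.63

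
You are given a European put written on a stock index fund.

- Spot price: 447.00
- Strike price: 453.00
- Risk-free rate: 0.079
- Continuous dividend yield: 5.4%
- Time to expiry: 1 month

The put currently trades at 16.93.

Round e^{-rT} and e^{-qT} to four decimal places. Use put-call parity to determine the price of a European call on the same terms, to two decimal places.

11.91

exp(−qT) = exp(−0.054·0.08333) = 0.9955;  exp(−rT) = exp(−0.079·0.08333) = 0.9934
Put-call parity: C − P = S·e^(−qT) − K·e^(−rT) = 447·0.9955 − 453·0.9934 = 444.9885 − 450.0102 = -5.0217
C = P + (C − P) = 16.93 + (-5.0217) = 11.9083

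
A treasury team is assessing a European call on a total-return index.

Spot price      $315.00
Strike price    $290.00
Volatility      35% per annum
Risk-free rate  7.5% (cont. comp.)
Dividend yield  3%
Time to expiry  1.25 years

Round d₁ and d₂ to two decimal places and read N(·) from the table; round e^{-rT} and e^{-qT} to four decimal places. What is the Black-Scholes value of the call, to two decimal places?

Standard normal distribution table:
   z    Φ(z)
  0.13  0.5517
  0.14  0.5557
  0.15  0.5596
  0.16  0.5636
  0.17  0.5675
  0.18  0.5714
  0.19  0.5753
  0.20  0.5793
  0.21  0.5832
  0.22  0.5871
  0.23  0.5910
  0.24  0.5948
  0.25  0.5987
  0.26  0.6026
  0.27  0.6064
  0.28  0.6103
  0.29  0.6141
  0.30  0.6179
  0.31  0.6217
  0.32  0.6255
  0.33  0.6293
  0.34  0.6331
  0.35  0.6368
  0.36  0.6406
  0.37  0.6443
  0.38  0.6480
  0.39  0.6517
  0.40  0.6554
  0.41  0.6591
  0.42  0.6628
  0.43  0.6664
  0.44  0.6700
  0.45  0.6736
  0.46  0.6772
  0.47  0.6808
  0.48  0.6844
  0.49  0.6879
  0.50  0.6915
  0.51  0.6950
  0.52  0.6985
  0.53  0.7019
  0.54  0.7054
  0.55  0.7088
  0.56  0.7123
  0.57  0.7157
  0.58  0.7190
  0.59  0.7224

σ√T = 0.35 × 1.1180 = 0.3913
d₁ = [ln(315/290) + (0.075 − 0.03 + 0.35²/2)·1.25] / 0.3913 = [0.0827 + 0.1328] / 0.3913 = 0.5507 → 0.55
d₂ = d₁ − σ√T = 0.5507 − 0.3913 = 0.1594 → 0.16
exp(−qT) = exp(−0.03·1.25) = 0.9632;  exp(−rT) = exp(−0.075·1.25) = 0.9105
N(d₁) = N(0.55) = 0.7088;  N(d₂) = N(0.16) = 0.5636
C = 315·0.9632·0.7088 − 290·0.9105·0.5636 = 215.0556 − 148.8158 = 66.2398

$66.24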